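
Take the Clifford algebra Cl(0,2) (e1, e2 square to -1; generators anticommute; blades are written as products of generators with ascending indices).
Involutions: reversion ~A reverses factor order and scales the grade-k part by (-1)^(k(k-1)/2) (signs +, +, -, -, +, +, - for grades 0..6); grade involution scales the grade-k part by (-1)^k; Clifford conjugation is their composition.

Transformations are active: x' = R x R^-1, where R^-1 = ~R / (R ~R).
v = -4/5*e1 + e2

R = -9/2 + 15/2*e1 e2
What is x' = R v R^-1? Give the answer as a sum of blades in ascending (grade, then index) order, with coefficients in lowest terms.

~R = -9/2 - 15/2*e1 e2, and R ~R = 153/2, so R^-1 = ~R / (153/2).
R v = -39/10*e1 - 21/2*e2
Answer: 107/85*e1 + 4/17*e2


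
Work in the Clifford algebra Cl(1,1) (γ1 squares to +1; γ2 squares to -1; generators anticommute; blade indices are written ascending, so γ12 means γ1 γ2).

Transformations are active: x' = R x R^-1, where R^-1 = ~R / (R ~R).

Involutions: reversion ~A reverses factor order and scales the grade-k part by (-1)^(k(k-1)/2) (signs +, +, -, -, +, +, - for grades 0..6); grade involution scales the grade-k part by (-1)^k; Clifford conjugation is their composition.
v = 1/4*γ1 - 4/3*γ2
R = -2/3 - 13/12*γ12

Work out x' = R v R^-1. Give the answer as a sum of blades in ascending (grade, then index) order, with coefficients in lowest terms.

~R = -2/3 + 13/12*γ12, and R ~R = -35/48, so R^-1 = ~R / (-35/48).
R v = -29/18*γ1 + 167/144*γ2
Answer: -4027/1260*γ1 + 1088/315*γ2


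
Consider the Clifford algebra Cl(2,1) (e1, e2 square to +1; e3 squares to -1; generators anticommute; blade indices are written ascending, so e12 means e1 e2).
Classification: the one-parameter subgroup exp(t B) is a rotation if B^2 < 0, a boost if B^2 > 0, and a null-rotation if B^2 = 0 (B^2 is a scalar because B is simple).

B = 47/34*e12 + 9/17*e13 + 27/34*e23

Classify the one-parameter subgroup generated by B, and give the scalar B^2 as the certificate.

B^2 term by term: the squares give (47/34)^2*(e12)^2 + (9/17)^2*(e13)^2 + (27/34)^2*(e23)^2 = 2209/1156*(-1) + 81/289*(+1) + 729/1156*(+1) = -1 (each basis 2-blade squares to minus the product of its generators' squares); cross terms between blades sharing an index anticommute and cancel. So B^2 = -1.
Answer: rotation, certificate B^2 = -1. No conjugation can change B^2 = -1; the sign gives the class.


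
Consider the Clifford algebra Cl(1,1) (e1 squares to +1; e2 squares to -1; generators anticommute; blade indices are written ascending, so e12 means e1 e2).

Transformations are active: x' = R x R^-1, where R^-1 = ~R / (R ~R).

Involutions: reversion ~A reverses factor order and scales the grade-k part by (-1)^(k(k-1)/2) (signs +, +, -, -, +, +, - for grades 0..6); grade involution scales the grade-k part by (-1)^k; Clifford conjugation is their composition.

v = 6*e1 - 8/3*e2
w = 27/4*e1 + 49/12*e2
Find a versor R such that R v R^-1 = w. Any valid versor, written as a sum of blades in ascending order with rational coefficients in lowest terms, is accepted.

R = v + w = 51/4*e1 + 17/12*e2 works: the equal norms (260/9) guarantee its sandwich swaps v into w.
Answer: 51/4*e1 + 17/12*e2


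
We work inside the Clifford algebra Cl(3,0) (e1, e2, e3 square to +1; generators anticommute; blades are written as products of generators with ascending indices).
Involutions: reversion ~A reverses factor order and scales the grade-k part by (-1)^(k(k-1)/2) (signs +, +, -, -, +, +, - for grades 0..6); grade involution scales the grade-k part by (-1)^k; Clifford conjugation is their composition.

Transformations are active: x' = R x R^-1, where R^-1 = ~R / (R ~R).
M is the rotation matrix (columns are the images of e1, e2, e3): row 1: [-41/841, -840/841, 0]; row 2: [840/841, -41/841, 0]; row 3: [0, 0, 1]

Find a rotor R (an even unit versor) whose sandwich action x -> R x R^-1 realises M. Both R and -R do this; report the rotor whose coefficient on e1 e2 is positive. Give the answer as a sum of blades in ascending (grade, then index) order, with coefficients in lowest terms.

Method: write R = a + b12*e1 e2 + b13*e1 e3 + b23*e2 e3 with a^2 + b12^2 + b13^2 + b23^2 = 1 (so R^-1 = ~R). Expanding the columns R e_j ~R gives tr M = 4a^2 - 1 and, from the antisymmetric part, M21 - M12 = -4a*b12, M13 - M31 = 4a*b13, M32 - M23 = -4a*b23.
Here tr M = 759/841, so a^2 = (1 + tr M)/4 = 400/841 and a = ±20/29. Taking a = 20/29: M21 - M12 = 1680/841, M13 - M31 = 0, M32 - M23 = 0, giving b12 = -21/29, b13 = 0, b23 = 0, i.e. R = 20/29 - 21/29*e1 e2.
Its e1 e2 coefficient is negative, so report the other preimage -R.
Answer: -20/29 + 21/29*e1 e2. Uniqueness: Spin(3) -> SO(3) maps R and -R to the same rotation of trace 759/841; fixing the sign of the e1 e2 coefficient removes the ambiguity.


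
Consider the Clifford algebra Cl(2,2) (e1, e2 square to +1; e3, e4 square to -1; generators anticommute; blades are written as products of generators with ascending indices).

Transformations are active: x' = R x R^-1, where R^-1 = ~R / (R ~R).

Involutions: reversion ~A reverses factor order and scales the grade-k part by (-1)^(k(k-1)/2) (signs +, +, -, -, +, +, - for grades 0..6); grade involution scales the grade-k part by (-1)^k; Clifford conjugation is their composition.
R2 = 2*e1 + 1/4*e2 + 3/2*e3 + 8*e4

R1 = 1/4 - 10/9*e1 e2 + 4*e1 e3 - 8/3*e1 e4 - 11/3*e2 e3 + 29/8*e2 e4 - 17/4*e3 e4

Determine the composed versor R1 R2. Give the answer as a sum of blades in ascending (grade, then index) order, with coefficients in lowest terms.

Distribute over the terms of R2 (each basis-blade product reordered to ascending indices, repeated generators contracted through their squares):
R1 (2*e1) = 1/2*e1 + 20/9*e2 - 8*e3 + 16/3*e4 - 22/3*e1 e2 e3 + 29/4*e1 e2 e4 - 17/2*e1 e3 e4
R1 (1/4*e2) = -5/18*e1 + 1/16*e2 + 11/12*e3 - 29/32*e4 - e1 e2 e3 + 2/3*e1 e2 e4 - 17/16*e2 e3 e4
R1 (3/2*e3) = -6*e1 + 11/2*e2 + 3/8*e3 - 51/8*e4 - 5/3*e1 e2 e3 + 4*e1 e3 e4 - 87/16*e2 e3 e4
R1 (8*e4) = 64/3*e1 - 29*e2 + 34*e3 + 2*e4 - 80/9*e1 e2 e4 + 32*e1 e3 e4 - 88/3*e2 e3 e4
Summing the partial products and collecting blades:
Answer: 140/9*e1 - 3055/144*e2 + 655/24*e3 + 5/96*e4 - 10*e1 e2 e3 - 35/36*e1 e2 e4 + 55/2*e1 e3 e4 - 215/6*e2 e3 e4


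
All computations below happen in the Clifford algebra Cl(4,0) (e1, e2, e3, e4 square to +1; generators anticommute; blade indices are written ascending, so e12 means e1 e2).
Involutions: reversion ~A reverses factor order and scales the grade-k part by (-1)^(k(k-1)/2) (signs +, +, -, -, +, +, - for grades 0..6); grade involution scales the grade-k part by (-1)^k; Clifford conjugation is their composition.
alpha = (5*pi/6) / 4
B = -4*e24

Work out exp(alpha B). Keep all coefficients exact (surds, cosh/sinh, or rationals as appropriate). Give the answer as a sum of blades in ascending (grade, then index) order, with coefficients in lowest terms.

B^2 = (-4)^2*(e24)^2 = 16*(-1) = -16 (a basis 2-blade squares to minus the product of its generators' squares).
B^2 = -16 — B^2 < 0, so the exponential closes trigonometrically: l = 4, alpha*l = 5*pi/6, so exp(alpha B) = cos(5*pi/6) + (sin(5*pi/6)/4)*B = -sqrt(3)/2 + (1/8)*B.
Answer: -sqrt(3)/2 - 1/2*e24


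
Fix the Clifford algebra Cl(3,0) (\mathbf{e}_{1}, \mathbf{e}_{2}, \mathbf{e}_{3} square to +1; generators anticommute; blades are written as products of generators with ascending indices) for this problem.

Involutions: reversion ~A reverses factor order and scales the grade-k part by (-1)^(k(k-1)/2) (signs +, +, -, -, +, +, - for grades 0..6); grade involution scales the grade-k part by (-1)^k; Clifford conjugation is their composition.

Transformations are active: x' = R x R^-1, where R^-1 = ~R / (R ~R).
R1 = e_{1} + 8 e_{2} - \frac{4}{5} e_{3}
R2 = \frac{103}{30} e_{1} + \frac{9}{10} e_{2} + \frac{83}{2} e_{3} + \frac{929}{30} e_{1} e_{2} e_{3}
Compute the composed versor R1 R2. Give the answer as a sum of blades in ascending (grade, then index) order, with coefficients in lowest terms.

Distribute over the terms of R1 (each basis-blade product reordered to ascending indices, repeated generators contracted through their squares):
(e_{1}) R2 = \frac{103}{30} + \frac{9}{10} e_{1} e_{2} + \frac{83}{2} e_{1} e_{3} + \frac{929}{30} e_{2} e_{3}
(8 e_{2}) R2 = \frac{36}{5} - \frac{412}{15} e_{1} e_{2} - \frac{3716}{15} e_{1} e_{3} + 332 e_{2} e_{3}
(-\frac{4}{5} e_{3}) R2 = -\frac{166}{5} - \frac{1858}{75} e_{1} e_{2} + \frac{206}{75} e_{1} e_{3} + \frac{18}{25} e_{2} e_{3}
Summing the partial products and collecting blades:
Answer: -\frac{677}{30} - \frac{2567}{50} e_{1} e_{2} - \frac{30523}{150} e_{1} e_{3} + \frac{54553}{150} e_{2} e_{3}


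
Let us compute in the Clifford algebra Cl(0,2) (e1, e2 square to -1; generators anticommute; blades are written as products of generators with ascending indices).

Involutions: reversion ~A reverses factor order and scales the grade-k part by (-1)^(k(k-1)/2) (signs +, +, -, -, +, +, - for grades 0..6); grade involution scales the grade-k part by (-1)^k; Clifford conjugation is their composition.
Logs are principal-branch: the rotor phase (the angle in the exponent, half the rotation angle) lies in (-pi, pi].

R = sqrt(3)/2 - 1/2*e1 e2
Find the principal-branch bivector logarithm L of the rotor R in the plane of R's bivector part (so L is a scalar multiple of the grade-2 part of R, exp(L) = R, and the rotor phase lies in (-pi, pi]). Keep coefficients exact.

The scalar part of R is sqrt(3)/2, which fixes the principal-branch rotor phase; the unit plane is then the bivector part divided by the sine of that phase, and L is that plane scaled by the phase.
Concretely: cos(phase) = sqrt(3)/2 gives phase = ±pi/6, and since phase/sin(phase) is even the sign is immaterial: L = (phase/sin(phase)) * <R>_2 = (pi/3) * <R>_2.
Answer: -pi/6*e1 e2


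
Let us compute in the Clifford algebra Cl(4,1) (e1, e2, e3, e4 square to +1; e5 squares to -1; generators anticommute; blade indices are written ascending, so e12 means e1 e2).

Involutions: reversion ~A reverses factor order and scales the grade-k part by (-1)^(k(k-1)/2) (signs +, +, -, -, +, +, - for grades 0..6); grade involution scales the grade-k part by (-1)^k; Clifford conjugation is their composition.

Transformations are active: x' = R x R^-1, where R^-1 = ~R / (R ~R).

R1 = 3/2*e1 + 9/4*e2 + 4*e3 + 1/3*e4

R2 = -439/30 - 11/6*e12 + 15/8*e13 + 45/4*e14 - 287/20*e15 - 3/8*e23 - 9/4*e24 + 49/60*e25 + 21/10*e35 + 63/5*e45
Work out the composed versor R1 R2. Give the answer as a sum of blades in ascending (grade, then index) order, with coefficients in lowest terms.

Distribute over the terms of R1 (each basis-blade product reordered to ascending indices, repeated generators contracted through their squares):
(3/2*e1) R2 = -439/20*e1 - 11/4*e2 + 45/16*e3 + 135/8*e4 - 861/40*e5 - 9/16*e123 - 27/8*e124 + 49/40*e125 + 63/20*e135 + 189/10*e145
(9/4*e2) R2 = 33/8*e1 - 1317/40*e2 - 27/32*e3 - 81/16*e4 + 147/80*e5 - 135/32*e123 - 405/16*e124 + 2583/80*e125 + 189/40*e235 + 567/20*e245
(4*e3) R2 = -15/2*e1 + 3/2*e2 - 878/15*e3 + 42/5*e5 - 22/3*e123 - 45*e134 + 287/5*e135 + 9*e234 - 49/15*e235 + 252/5*e345
(1/3*e4) R2 = -15/4*e1 + 3/4*e2 - 439/90*e4 + 21/5*e5 - 11/18*e124 + 5/8*e134 + 287/60*e145 - 1/8*e234 - 49/180*e245 - 7/10*e345
Summing the partial products and collecting blades:
Answer: -1163/40*e1 - 1337/40*e2 - 27151/480*e3 + 4993/720*e4 - 567/80*e5 - 1163/96*e123 - 4219/144*e124 + 2681/80*e125 - 355/8*e134 + 1211/20*e135 + 1421/60*e145 + 71/8*e234 + 35/24*e235 + 2527/90*e245 + 497/10*e345


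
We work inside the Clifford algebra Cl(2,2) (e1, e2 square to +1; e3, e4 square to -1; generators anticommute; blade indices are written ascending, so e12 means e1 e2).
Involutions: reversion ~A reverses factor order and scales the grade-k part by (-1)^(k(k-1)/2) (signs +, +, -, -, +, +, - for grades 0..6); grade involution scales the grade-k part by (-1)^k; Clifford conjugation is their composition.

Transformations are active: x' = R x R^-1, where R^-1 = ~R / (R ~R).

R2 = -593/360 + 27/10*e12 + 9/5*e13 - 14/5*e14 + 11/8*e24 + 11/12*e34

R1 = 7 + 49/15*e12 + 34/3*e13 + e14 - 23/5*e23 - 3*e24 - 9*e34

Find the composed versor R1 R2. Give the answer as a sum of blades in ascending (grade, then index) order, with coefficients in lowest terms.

Distribute over the terms of R2 (each basis-blade product reordered to ascending indices, repeated generators contracted through their squares):
R1 (-593/360) = -4151/360 - 29057/5400*e12 - 10081/540*e13 - 593/360*e14 + 13639/1800*e23 + 593/120*e24 + 593/40*e34
R1 (27/10*e12) = -441/50 + 189/10*e12 + 621/50*e13 + 81/10*e14 + 153/5*e23 + 27/10*e24 - 243/10*e1234
R1 (9/5*e13) = 102/5 + 207/25*e12 + 63/5*e13 - 81/5*e14 - 147/25*e23 + 9/5*e34 + 27/5*e1234
R1 (-14/5*e14) = -14/5 - 42/5*e12 - 126/5*e13 - 98/5*e14 + 686/75*e24 + 476/15*e34 + 322/25*e1234
R1 (11/8*e24) = -33/8 + 11/8*e12 + 539/120*e14 + 99/8*e23 + 77/8*e24 + 253/40*e34 - 187/12*e1234
R1 (11/12*e34) = 33/4 + 11/12*e13 - 187/18*e14 - 11/4*e23 + 253/60*e24 + 77/12*e34 + 539/180*e1234
Summing the partial products and collecting blades:
Answer: 1237/900 + 3989/270*e12 - 12104/675*e13 - 1586/45*e14 + 3773/90*e23 + 3063/100*e24 + 611/10*e34 - 4187/225*e1234


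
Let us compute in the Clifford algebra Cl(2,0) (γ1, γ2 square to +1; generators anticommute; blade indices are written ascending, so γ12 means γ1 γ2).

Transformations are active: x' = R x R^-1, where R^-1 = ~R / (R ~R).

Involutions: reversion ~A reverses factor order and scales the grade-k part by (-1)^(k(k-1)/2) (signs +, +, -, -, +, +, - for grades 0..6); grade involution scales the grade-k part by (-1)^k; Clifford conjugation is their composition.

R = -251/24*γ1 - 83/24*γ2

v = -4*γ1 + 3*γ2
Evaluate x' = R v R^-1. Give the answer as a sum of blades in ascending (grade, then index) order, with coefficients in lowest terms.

~R = -251/24*γ1 - 83/24*γ2, and R ~R = 34945/288, so R^-1 = ~R / (34945/288).
R v = 755/24 - 1085/24*γ12
Answer: -9945/6989*γ1 - 33500/6989*γ2


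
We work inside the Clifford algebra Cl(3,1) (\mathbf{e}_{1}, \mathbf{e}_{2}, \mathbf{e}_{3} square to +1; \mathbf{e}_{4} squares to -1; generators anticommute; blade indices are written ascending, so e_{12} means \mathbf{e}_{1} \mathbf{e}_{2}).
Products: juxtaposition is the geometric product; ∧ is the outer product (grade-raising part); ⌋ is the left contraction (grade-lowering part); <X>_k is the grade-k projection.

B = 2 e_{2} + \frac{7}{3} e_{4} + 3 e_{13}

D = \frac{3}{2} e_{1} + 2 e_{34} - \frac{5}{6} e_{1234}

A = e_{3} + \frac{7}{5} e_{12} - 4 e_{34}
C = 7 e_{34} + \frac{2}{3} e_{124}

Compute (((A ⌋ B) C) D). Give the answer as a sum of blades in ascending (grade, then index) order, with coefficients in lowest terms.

step 1: -3 e_{1}
step 2: -2 e_{24} - 21 e_{134}
step 3: -42 e_{1} + \frac{35}{2} e_{2} - \frac{5}{3} e_{13} - 4 e_{23} - \frac{63}{2} e_{34} - 3 e_{124}
Answer: -42 e_{1} + \frac{35}{2} e_{2} - \frac{5}{3} e_{13} - 4 e_{23} - \frac{63}{2} e_{34} - 3 e_{124}


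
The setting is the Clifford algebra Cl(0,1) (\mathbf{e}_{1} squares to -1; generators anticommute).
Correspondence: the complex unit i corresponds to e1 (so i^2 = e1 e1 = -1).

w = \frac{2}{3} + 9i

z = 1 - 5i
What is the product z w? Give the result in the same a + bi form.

In blades: z = 1 - 5 e_{1}, w = \frac{2}{3} + 9 e_{1}.
Distribute z over w term by term (generator squares from the signature, products reordered to ascending indices): (1)*w = \frac{2}{3} + 9 e_{1}; (-5 e_{1})*w = 45 - \frac{10}{3} e_{1}.
Sum: \frac{137}{3} + \frac{17}{3} e_{1}; translating back through the correspondence:
Answer: \frac{137}{3} + \frac{17}{3}i


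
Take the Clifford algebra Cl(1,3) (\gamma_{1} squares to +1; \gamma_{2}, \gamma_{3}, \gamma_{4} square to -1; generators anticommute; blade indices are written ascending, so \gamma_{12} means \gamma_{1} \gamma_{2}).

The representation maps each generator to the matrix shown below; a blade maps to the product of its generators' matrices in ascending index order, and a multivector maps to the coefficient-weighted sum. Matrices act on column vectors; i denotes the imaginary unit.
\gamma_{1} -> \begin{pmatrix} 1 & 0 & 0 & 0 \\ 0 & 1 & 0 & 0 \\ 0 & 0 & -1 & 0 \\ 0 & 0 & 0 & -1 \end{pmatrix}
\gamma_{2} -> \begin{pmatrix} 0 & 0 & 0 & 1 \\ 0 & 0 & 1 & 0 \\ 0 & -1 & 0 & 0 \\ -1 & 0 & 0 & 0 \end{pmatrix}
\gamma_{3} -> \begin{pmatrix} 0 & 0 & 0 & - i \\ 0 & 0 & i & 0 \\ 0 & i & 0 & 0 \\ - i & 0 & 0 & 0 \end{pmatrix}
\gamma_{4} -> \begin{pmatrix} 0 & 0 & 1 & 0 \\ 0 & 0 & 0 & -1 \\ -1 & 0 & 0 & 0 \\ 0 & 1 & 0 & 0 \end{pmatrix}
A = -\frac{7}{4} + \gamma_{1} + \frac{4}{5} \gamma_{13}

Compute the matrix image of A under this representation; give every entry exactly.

Bivector images (products of the table entries): rho(\gamma_{13}) = rho(\gamma_{1})rho(\gamma_{3}) = \begin{pmatrix} 0 & 0 & 0 & - i \\ 0 & 0 & i & 0 \\ 0 & - i & 0 & 0 \\ i & 0 & 0 & 0 \end{pmatrix}.
M = (-\frac{7}{4})*1 + (1)*rho(\gamma_{1}) + (\frac{4}{5})*rho(\gamma_{13}), summed entrywise (1 is the identity matrix):
Answer: \begin{pmatrix} - \frac{3}{4} & 0 & 0 & - \frac{4 i}{5} \\ 0 & - \frac{3}{4} & \frac{4 i}{5} & 0 \\ 0 & - \frac{4 i}{5} & - \frac{11}{4} & 0 \\ \frac{4 i}{5} & 0 & 0 & - \frac{11}{4} \end{pmatrix}


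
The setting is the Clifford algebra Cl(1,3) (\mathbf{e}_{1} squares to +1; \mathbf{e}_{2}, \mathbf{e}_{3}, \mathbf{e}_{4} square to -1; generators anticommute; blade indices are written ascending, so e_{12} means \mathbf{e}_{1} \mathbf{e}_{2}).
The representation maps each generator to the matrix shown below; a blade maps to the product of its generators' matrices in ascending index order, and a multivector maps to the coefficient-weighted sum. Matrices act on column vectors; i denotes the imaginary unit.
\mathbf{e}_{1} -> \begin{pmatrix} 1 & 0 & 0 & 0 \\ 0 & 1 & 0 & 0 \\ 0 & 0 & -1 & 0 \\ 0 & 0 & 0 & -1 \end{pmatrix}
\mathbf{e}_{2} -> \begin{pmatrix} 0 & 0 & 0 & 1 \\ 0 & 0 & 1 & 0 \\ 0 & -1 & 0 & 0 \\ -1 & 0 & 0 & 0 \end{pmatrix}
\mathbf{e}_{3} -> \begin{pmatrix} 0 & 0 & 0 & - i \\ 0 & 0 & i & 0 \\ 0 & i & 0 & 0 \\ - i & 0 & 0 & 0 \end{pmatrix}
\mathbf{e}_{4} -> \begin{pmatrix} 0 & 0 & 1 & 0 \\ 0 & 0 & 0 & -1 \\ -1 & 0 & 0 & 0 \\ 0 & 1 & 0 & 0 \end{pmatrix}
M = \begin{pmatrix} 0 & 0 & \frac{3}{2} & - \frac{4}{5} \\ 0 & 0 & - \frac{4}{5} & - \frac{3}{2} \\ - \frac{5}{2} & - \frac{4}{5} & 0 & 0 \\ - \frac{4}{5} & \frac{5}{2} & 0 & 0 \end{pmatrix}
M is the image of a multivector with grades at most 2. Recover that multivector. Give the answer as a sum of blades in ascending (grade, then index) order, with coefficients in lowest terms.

Method: the blade images are trace-orthogonal — tr(rho(e_A) rho(e_B)^-1) = 4 if A = B and 0 otherwise — and rho(e_A)^-1 = (e_A)^2 * rho(e_A) with (e_A)^2 = +1 or -1, so the coefficient of e_A in the preimage is (e_A)^2 * tr(M rho(e_A))/4.
Nonzero projections over blades of grade <= 2: e_{4}: (e_{4})^2 = -1, tr(M rho(e_{4})) = -8, coefficient 2; e_{12}: (e_{12})^2 = +1, tr(M rho(e_{12})) = - \frac{16}{5}, coefficient -\frac{4}{5}; e_{14}: (e_{14})^2 = +1, tr(M rho(e_{14})) = -2, coefficient -\frac{1}{2}. Every other blade of grade <= 2 projects to 0.
Answer: 2 e_{4} - \frac{4}{5} e_{12} - \frac{1}{2} e_{14}


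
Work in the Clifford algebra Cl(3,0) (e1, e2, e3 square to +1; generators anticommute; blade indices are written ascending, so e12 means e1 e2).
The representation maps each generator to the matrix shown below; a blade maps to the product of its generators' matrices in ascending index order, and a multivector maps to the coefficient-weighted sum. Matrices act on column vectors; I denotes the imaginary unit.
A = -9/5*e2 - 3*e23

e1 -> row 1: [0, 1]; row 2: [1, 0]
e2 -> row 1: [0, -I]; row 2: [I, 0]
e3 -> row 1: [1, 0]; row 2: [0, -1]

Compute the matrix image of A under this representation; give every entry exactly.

Bivector images (products of the table entries): rho(e23) = rho(e2)rho(e3) = row 1: [0, I]; row 2: [I, 0].
M = (-9/5)*rho(e2) + (-3)*rho(e23), summed entrywise:
Answer: row 1: [0, -6*I/5]; row 2: [-24*I/5, 0]


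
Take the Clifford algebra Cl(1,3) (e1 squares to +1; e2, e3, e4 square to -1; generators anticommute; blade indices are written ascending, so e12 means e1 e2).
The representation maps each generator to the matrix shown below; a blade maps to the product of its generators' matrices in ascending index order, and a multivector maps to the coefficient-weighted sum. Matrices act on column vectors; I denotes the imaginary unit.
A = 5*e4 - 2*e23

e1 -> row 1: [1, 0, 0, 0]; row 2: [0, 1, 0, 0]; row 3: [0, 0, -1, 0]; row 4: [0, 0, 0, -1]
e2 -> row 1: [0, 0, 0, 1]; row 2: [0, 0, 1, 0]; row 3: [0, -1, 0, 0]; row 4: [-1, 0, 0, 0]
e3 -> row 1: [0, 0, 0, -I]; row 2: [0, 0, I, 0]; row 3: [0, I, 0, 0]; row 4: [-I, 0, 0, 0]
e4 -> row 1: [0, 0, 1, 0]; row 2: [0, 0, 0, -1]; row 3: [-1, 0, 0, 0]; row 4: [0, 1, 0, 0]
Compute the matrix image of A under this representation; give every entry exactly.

Bivector images (products of the table entries): rho(e23) = rho(e2)rho(e3) = row 1: [-I, 0, 0, 0]; row 2: [0, I, 0, 0]; row 3: [0, 0, -I, 0]; row 4: [0, 0, 0, I].
M = (5)*rho(e4) + (-2)*rho(e23), summed entrywise:
Answer: row 1: [2*I, 0, 5, 0]; row 2: [0, -2*I, 0, -5]; row 3: [-5, 0, 2*I, 0]; row 4: [0, 5, 0, -2*I]


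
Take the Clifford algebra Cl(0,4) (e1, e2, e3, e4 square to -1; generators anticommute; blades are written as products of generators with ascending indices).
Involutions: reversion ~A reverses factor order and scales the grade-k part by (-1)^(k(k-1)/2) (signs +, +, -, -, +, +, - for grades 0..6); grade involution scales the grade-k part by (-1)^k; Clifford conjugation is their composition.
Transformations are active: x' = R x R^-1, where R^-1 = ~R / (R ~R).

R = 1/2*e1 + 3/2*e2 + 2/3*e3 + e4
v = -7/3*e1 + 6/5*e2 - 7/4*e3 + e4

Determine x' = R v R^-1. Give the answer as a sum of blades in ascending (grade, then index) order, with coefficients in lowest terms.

~R = 1/2*e1 + 3/2*e2 + 2/3*e3 + e4, and R ~R = -71/18, so R^-1 = ~R / (-71/18).
R v = -7/15 + 41/10*e1 e2 + 49/72*e1 e3 + 17/6*e1 e4 - 137/40*e2 e3 + 3/10*e2 e4 + 29/12*e3 e4
Answer: 2611/1065*e1 - 60/71*e2 + 2709/1420*e3 - 271/355*e4


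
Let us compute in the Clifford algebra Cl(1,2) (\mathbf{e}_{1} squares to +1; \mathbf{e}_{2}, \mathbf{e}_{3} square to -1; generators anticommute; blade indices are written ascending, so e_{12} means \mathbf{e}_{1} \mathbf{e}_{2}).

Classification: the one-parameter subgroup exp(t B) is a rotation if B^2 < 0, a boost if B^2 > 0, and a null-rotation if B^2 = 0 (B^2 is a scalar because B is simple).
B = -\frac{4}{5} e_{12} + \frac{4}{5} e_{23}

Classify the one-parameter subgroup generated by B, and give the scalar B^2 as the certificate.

B^2 term by term: the squares give (-\frac{4}{5})^2*(e_{12})^2 + (\frac{4}{5})^2*(e_{23})^2 = \frac{16}{25}*(+1) + \frac{16}{25}*(-1) = 0 (each basis 2-blade squares to minus the product of its generators' squares); cross terms between blades sharing an index anticommute and cancel. So B^2 = 0.
Answer: null-rotation, certificate B^2 = 0. Check the certificate: B^2 = 0, and that sign is decisive whatever form B takes.


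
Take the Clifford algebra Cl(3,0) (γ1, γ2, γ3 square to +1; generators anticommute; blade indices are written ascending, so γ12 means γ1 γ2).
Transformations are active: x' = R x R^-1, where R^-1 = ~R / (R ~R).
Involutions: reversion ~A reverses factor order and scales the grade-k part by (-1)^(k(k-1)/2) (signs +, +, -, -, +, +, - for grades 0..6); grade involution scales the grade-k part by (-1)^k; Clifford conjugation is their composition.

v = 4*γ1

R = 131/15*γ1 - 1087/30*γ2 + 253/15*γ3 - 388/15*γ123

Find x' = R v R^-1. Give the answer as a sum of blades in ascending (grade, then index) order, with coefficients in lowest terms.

~R = 131/15*γ1 - 1087/30*γ2 + 253/15*γ3 + 388/15*γ123, and R ~R = 84337/36, so R^-1 = ~R / (84337/36).
R v = 524/15 + 2174/15*γ12 - 1012/15*γ13 - 1552/15*γ23
Answer: -36084/24805*γ1 - 12752/4961*γ2 - 1632/605*γ3


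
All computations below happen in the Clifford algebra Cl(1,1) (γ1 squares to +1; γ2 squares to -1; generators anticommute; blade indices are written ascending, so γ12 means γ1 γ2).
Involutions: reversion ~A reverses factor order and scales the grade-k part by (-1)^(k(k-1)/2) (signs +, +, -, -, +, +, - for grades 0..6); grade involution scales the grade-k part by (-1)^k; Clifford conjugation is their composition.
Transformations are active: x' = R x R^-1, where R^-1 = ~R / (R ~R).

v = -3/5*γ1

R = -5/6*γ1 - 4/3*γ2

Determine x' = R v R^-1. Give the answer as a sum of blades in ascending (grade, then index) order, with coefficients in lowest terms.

~R = -5/6*γ1 - 4/3*γ2, and R ~R = -13/12, so R^-1 = ~R / (-13/12).
R v = 1/2 - 4/5*γ12
Answer: 89/65*γ1 + 16/13*γ2


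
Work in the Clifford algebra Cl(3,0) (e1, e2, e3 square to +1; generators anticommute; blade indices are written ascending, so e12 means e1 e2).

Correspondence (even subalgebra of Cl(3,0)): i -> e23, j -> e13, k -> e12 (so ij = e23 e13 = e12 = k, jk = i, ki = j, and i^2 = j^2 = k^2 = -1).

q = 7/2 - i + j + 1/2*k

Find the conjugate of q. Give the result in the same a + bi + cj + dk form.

In blades: q = 7/2 + 1/2*e12 + e13 - e23.
Quaternion conjugation is reversion on the even subalgebra: the scalar is fixed and every grade-2 blade flips sign, giving 7/2 - 1/2*e12 - e13 + e23; translating back:
Answer: 7/2 + i - j - 1/2*k


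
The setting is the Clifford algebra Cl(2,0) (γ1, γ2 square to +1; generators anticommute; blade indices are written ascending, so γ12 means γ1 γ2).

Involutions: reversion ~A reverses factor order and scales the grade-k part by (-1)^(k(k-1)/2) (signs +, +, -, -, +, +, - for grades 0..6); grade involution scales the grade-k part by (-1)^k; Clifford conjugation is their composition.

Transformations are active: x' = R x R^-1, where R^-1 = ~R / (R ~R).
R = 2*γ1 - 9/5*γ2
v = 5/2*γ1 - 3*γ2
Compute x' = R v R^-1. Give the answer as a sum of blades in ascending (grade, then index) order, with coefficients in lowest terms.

~R = 2*γ1 - 9/5*γ2, and R ~R = 181/25, so R^-1 = ~R / (181/25).
R v = 52/5 - 3/2*γ12
Answer: 1175/362*γ1 - 393/181*γ2


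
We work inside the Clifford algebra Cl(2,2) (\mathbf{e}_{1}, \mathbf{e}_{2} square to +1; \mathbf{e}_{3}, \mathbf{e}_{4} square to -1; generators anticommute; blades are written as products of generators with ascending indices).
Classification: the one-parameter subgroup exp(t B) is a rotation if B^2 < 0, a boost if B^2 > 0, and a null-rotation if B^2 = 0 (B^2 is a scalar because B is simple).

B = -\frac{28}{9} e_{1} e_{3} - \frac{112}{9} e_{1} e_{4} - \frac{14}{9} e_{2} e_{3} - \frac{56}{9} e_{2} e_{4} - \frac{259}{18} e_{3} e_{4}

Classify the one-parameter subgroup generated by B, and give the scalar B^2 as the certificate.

B^2 term by term: the squares give (-\frac{28}{9})^2*(e_{1} e_{3})^2 + (-\frac{112}{9})^2*(e_{1} e_{4})^2 + (-\frac{14}{9})^2*(e_{2} e_{3})^2 + (-\frac{56}{9})^2*(e_{2} e_{4})^2 + (-\frac{259}{18})^2*(e_{3} e_{4})^2 = \frac{784}{81}*(+1) + \frac{12544}{81}*(+1) + \frac{196}{81}*(+1) + \frac{3136}{81}*(+1) + \frac{67081}{324}*(-1) = -\frac{49}{36} (each basis 2-blade squares to minus the product of its generators' squares); cross terms between blades sharing an index anticommute and cancel; the commuting (index-disjoint) pairs give grade-4 terms 2*c*c'*(blade product), which cancel blade by blade — e_{1} e_{2} e_{3} e_{4}: -\frac{3136}{81} + \frac{3136}{81} = 0 — confirming B is simple. So B^2 = -\frac{49}{36}.
Answer: rotation, certificate B^2 = -\frac{49}{36}. The scalar -\frac{49}{36} is the complete invariant here: its sign names the subgroup type.


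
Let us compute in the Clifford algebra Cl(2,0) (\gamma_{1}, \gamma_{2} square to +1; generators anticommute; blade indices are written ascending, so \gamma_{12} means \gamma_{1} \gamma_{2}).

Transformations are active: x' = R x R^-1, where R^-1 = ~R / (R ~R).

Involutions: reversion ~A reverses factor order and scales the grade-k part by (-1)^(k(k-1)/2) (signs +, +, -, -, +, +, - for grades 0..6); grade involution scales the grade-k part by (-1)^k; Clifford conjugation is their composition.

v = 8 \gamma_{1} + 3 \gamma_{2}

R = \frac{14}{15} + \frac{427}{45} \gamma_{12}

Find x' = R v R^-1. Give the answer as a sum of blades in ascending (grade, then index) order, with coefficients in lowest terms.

~R = \frac{14}{15} - \frac{427}{45} \gamma_{12}, and R ~R = \frac{184093}{2025}, so R^-1 = ~R / (\frac{184093}{2025}).
R v = \frac{539}{15} \gamma_{1} - \frac{658}{9} \gamma_{2}
Answer: -\frac{27284}{3757} \gamma_{1} - \frac{16911}{3757} \gamma_{2}


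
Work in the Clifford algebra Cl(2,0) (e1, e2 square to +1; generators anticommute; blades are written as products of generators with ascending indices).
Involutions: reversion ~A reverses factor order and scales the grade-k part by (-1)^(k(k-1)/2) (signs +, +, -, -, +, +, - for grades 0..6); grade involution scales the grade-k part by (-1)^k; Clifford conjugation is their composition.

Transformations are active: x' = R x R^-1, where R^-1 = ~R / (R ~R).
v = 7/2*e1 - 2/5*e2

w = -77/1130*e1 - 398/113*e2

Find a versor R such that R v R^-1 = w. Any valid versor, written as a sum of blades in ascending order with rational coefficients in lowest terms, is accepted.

Here q(v) = q(w) = 1241/100; the classical choice R = v + w = 1939/565*e1 - 2216/565*e2 then realises v -> w under the sandwich.
Answer: 1939/565*e1 - 2216/565*e2


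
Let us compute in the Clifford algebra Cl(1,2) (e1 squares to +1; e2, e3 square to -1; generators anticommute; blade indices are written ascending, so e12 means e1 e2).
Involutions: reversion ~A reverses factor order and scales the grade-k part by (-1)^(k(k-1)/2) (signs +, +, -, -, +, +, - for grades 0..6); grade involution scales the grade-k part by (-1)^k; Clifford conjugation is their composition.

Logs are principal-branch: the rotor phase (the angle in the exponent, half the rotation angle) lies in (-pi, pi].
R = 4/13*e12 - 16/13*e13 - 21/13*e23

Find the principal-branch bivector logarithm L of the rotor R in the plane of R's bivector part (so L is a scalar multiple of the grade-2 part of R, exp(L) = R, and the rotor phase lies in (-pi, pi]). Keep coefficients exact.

The scalar part of R is 0, and that scalar determines the rotor phase on the principal branch; recovering the unit plane as bivector-part over sine of the phase gives L = phase * plane.
Concretely: cos(phase) = 0 gives phase = ±pi/2, and since phase/sin(phase) is even the sign is immaterial: L = (phase/sin(phase)) * <R>_2 = (pi/2) * <R>_2.
Answer: 2*pi/13*e12 - 8*pi/13*e13 - 21*pi/26*e23


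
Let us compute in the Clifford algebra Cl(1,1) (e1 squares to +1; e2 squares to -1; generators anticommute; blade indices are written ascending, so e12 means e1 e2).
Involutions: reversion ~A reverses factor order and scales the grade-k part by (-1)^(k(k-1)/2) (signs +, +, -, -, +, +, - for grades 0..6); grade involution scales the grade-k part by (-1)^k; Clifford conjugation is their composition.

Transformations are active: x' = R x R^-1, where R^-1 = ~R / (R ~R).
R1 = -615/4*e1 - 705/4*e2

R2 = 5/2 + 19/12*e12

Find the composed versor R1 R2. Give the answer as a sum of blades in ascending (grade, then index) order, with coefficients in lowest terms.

Distribute over the terms of R1 (each basis-blade product reordered to ascending indices, repeated generators contracted through their squares):
(-615/4*e1) R2 = -3075/8*e1 - 3895/16*e2
(-705/4*e2) R2 = -4465/16*e1 - 3525/8*e2
Summing the partial products and collecting blades:
Answer: -10615/16*e1 - 10945/16*e2


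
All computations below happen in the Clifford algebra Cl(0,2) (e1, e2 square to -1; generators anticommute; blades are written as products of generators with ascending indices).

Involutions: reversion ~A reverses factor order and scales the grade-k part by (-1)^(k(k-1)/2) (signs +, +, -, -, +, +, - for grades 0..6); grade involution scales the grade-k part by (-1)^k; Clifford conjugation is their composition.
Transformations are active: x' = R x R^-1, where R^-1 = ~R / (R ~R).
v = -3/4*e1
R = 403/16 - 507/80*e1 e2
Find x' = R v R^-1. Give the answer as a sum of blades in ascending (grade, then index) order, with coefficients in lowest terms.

~R = 403/16 + 507/80*e1 e2, and R ~R = 2158637/3200, so R^-1 = ~R / (2158637/3200).
R v = -1209/64*e1 + 1521/320*e2
Answer: -8439/12773*e1 + 18135/51092*e2


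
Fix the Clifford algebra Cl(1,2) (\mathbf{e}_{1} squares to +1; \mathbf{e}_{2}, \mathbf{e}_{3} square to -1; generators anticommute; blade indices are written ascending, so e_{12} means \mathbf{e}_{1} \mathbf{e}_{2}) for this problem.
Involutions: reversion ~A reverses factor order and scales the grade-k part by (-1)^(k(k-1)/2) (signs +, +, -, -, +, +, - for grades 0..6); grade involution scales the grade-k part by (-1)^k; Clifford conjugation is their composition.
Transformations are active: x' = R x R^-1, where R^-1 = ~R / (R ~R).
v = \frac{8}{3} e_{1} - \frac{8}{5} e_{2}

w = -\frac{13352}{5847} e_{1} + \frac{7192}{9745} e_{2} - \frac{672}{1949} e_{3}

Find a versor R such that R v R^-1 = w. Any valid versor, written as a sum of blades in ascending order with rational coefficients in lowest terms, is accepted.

Key observation: q(v) = q(w) = \frac{1024}{225} (sandwiches preserve the norm), so R = v + w = \frac{2240}{5847} e_{1} - \frac{1680}{1949} e_{2} - \frac{672}{1949} e_{3} works whenever it is invertible — the component of v along it is kept and (v - w)/2 reverses, sending v to w.
Answer: \frac{2240}{5847} e_{1} - \frac{1680}{1949} e_{2} - \frac{672}{1949} e_{3}


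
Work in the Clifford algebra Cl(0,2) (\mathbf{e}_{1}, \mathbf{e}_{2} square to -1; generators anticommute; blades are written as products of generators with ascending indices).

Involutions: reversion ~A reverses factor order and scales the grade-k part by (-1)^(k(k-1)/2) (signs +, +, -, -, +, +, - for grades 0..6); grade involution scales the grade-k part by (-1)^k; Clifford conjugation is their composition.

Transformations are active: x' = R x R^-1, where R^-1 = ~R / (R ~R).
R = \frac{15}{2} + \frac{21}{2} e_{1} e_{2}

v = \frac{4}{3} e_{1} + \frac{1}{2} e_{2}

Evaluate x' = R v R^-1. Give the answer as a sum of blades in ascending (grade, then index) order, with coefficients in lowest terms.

~R = \frac{15}{2} - \frac{21}{2} e_{1} e_{2}, and R ~R = \frac{333}{2}, so R^-1 = ~R / (\frac{333}{2}).
R v = \frac{19}{4} e_{1} + \frac{71}{4} e_{2}
Answer: -\frac{67}{74} e_{1} + \frac{122}{111} e_{2}


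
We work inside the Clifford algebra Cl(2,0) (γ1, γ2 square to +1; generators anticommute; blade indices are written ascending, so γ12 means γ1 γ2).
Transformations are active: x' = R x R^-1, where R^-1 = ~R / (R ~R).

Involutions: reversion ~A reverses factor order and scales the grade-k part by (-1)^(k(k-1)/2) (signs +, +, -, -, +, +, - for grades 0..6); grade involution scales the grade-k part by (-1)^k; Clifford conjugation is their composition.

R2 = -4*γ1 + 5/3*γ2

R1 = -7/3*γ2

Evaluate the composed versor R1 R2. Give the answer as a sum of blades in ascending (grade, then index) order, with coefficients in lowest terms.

Distribute over the terms of R1 (each basis-blade product reordered to ascending indices, repeated generators contracted through their squares):
(-7/3*γ2) R2 = -35/9 - 28/3*γ12
Answer: -35/9 - 28/3*γ12


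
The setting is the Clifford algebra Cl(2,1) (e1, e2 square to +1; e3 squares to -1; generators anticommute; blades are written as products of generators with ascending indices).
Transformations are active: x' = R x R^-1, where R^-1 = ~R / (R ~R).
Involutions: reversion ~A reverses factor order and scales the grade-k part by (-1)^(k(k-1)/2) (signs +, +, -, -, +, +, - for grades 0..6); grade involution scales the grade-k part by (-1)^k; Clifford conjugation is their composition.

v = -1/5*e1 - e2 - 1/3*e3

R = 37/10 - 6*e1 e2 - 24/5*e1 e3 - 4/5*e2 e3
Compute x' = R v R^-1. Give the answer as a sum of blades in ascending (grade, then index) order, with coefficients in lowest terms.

~R = 37/10 + 6*e1 e2 + 24/5*e1 e3 + 4/5*e2 e3, and R ~R = 2601/100, so R^-1 = ~R / (2601/100).
R v = 183/50*e1 - 31/6*e2 - 449/150*e3 - 66/25*e1 e2 e3
Answer: 1559/1445*e1 + 19681/39015*e2 + 27299/39015*e3


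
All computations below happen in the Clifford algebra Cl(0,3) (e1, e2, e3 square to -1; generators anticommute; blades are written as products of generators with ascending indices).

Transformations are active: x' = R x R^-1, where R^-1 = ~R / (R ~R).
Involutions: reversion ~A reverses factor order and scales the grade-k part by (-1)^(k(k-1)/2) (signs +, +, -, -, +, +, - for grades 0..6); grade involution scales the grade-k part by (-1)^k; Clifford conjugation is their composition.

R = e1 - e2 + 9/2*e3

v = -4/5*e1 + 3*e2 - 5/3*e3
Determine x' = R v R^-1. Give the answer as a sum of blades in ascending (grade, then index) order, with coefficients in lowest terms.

~R = e1 - e2 + 9/2*e3, and R ~R = -89/4, so R^-1 = ~R / (-89/4).
R v = 113/10 + 11/5*e1 e2 + 29/15*e1 e3 - 71/6*e2 e3
Answer: -96/445*e1 - 883/445*e2 - 3877/1335*e3


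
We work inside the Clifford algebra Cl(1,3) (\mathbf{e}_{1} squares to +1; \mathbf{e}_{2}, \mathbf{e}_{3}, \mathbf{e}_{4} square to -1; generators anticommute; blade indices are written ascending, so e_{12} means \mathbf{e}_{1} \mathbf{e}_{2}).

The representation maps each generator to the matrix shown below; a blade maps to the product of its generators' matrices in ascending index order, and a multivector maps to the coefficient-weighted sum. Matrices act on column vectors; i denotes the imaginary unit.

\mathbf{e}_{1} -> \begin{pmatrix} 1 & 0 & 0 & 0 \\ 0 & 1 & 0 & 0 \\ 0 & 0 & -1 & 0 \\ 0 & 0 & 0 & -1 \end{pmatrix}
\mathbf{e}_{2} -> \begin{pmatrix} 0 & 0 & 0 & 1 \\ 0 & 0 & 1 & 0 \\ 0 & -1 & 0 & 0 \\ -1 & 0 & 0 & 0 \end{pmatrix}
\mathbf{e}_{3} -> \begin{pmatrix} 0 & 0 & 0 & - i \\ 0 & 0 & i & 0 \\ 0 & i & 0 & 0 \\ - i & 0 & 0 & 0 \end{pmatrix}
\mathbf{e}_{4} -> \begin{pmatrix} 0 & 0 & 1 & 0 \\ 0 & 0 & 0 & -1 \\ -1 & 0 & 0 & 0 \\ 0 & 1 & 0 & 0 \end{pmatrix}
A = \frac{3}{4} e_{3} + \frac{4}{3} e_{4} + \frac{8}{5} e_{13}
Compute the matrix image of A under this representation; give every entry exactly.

Bivector images (products of the table entries): rho(e_{13}) = rho(\mathbf{e}_{1})rho(\mathbf{e}_{3}) = \begin{pmatrix} 0 & 0 & 0 & - i \\ 0 & 0 & i & 0 \\ 0 & - i & 0 & 0 \\ i & 0 & 0 & 0 \end{pmatrix}.
M = (\frac{3}{4})*rho(e_{3}) + (\frac{4}{3})*rho(e_{4}) + (\frac{8}{5})*rho(e_{13}), summed entrywise:
Answer: \begin{pmatrix} 0 & 0 & \frac{4}{3} & - \frac{47 i}{20} \\ 0 & 0 & \frac{47 i}{20} & - \frac{4}{3} \\ - \frac{4}{3} & - \frac{17 i}{20} & 0 & 0 \\ \frac{17 i}{20} & \frac{4}{3} & 0 & 0 \end{pmatrix}


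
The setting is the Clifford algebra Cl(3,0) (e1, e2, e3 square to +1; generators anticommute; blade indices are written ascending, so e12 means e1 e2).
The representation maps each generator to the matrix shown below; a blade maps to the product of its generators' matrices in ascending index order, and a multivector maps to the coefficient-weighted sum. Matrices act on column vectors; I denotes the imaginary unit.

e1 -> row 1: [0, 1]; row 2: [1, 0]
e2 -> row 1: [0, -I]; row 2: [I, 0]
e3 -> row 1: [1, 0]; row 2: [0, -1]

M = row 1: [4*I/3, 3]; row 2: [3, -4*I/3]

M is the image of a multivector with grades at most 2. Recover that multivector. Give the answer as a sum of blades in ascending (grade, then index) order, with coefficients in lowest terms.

Method: 1, rho(e1), rho(e2), rho(e3) form a trace-orthogonal basis of the 2x2 complex matrices (tr(X Y) = 2 if X = Y, else 0), so M = m0*1 + m1*rho(e1) + m2*rho(e2) + m3*rho(e3) with m0 = tr(M)/2 = 0, m1 = tr(M rho(e1))/2 = 3, m2 = tr(M rho(e2))/2 = 0, m3 = tr(M rho(e3))/2 = 4*I/3.
Multiplying table entries, the bivector images are rho(e12) = I*rho(e3), rho(e13) = -I*rho(e2), rho(e23) = I*rho(e1); with real blade coefficients the real parts of m0..m3 are the coefficients of 1, e1, e2, e3 and the imaginary parts give the bivectors (e23: Im m1, e13: -Im m2, e12: Im m3).
Answer: 3*e1 + 4/3*e12


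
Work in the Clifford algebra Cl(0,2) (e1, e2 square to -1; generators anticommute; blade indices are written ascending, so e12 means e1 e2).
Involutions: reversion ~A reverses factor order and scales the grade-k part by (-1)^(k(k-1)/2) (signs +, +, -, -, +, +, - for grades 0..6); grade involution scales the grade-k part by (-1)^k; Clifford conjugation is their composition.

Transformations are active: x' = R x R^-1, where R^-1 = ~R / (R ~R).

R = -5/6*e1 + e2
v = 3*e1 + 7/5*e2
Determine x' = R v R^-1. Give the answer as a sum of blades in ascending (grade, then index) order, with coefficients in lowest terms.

~R = -5/6*e1 + e2, and R ~R = -61/36, so R^-1 = ~R / (-61/36).
R v = 11/10 - 25/6*e12
Answer: -117/61*e1 - 823/305*e2
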